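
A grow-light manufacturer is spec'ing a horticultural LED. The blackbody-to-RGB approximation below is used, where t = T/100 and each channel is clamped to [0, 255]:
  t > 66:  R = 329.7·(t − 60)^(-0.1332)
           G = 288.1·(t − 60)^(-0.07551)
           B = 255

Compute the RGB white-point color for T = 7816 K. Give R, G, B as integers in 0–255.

R=224, G=231, B=255

t = 7816/100 = 78.16; the t > 66 branch applies.
R = 329.7·(78.16 − 60)^(-0.1332) = 329.7·18.16^(-0.1332) = 329.7·0.67965 = 224.081.
G = 288.1·(78.16 − 60)^(-0.07551) = 288.1·18.16^(-0.07551) = 288.1·0.80339 = 231.455.
B = 255 by definition for t > 66.
Rounded: (224, 231, 255).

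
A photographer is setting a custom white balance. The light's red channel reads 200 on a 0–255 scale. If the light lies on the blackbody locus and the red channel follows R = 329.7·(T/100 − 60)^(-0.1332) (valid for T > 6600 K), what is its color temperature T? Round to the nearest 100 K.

(t − 60)^(-0.1332) = 200/329.7 = 0.60661.
t − 60 = 0.60661^(1/-0.1332) = 0.60661^(-7.508) = 42.638, so t = 102.638.
T = 100·t = 10264 K → 10300 K to the nearest 100 K.

10300 K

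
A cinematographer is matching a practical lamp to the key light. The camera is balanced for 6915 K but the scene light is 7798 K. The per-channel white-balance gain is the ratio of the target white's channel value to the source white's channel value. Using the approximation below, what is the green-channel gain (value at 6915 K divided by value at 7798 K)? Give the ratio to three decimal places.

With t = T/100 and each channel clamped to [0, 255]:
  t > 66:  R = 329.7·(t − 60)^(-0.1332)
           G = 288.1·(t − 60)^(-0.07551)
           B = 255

1.052

At 7798 K (t = 77.98):
  G = 288.1·(77.98 − 60)^(-0.07551) = 288.1·17.98^(-0.07551) = 288.1·0.80399 = 231.630.
At 6915 K (t = 69.15):
  G = 288.1·(69.15 − 60)^(-0.07551) = 288.1·9.15^(-0.07551) = 288.1·0.84606 = 243.751.
Gain = 243.751 / 231.630 = 1.0523 → 1.052.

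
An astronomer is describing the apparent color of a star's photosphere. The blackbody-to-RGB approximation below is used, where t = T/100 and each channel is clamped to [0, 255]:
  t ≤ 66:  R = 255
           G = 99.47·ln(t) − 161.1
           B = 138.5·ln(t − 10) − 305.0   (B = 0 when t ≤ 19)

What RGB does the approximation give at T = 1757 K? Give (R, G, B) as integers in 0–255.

t = 1757/100 = 17.57; the t ≤ 66 branch applies.
R = 255 by definition for t ≤ 66.
G = 99.47·ln 17.57 − 161.1 = 99.47·2.8662 − 161.1 = 124.000.
t = 17.57 ≤ 19, so B = 0.
Rounded: (255, 124, 0).

(255, 124, 0)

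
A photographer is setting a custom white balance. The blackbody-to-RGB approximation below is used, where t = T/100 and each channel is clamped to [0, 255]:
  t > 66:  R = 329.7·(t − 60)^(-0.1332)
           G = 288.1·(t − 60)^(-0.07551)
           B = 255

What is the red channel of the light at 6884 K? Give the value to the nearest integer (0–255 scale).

247

t = 6884/100 = 68.84; the t > 66 branch applies.
R = 329.7·(68.84 − 60)^(-0.1332) = 329.7·8.84^(-0.1332) = 329.7·0.74805 = 246.633.
Rounded: 247.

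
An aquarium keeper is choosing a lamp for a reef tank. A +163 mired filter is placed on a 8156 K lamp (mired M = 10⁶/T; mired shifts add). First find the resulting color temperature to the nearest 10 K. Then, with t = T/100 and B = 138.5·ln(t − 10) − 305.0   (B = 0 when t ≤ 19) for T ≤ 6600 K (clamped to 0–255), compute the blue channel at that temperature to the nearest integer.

M_in = 10⁶/8156 = 122.61; M_out = 122.61 + (+163) = 285.61.
T_out = 10⁶/285.61 = 3501.3 K → 3500 K; t = 35.
B = 138.5·ln(35 − 10) − 305.0 = 138.5·ln 25 − 305.0 = 138.5·3.2189 − 305.0 = 140.814.
Rounded: 141.

141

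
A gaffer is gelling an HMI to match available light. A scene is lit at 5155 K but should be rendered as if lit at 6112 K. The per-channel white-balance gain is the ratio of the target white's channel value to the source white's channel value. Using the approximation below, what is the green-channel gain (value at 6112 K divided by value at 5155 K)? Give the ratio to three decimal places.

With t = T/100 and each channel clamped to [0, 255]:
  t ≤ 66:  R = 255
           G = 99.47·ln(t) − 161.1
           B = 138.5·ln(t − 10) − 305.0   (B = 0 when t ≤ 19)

1.073

At 5155 K (t = 51.55):
  G = 99.47·ln 51.55 − 161.1 = 99.47·3.9426 − 161.1 = 231.066.
At 6112 K (t = 61.12):
  G = 99.47·ln 61.12 − 161.1 = 99.47·4.1128 − 161.1 = 248.004.
Gain = 248.004 / 231.066 = 1.0733 → 1.073.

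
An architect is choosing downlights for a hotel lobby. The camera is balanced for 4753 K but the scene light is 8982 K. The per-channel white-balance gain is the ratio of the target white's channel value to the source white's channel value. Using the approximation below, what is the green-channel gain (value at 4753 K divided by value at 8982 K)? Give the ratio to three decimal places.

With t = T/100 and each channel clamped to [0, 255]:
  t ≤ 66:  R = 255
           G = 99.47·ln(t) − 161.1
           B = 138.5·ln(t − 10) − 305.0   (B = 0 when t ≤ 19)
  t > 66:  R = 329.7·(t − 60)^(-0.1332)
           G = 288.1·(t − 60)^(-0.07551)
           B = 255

At 8982 K (t = 89.82):
  G = 288.1·(89.82 − 60)^(-0.07551) = 288.1·29.82^(-0.07551) = 288.1·0.77386 = 222.948.
At 4753 K (t = 47.53):
  G = 99.47·ln 47.53 − 161.1 = 99.47·3.8614 − 161.1 = 222.990.
Gain = 222.990 / 222.948 = 1.0002 → 1.000.

1.000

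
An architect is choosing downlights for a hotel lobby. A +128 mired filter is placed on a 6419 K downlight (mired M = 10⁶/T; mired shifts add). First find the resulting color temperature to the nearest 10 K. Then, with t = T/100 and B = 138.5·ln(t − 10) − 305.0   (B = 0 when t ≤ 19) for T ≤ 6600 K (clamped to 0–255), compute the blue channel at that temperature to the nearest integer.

M_in = 10⁶/6419 = 155.79; M_out = 155.79 + (+128) = 283.79.
T_out = 10⁶/283.79 = 3523.8 K → 3520 K; t = 35.2.
B = 138.5·ln(35.2 − 10) − 305.0 = 138.5·ln 25.2 − 305.0 = 138.5·3.2268 − 305.0 = 141.918.
Rounded: 142.

142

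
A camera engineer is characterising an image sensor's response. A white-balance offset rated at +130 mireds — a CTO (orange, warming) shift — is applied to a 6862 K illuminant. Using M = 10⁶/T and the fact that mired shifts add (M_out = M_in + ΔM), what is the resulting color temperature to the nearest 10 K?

3630 K

M_in = 10⁶/6862 = 145.73 mireds.
M_out = 145.73 + (+130) = 275.73 mireds.
T_out = 10⁶/275.73 = 3626.7 K → 3630 K.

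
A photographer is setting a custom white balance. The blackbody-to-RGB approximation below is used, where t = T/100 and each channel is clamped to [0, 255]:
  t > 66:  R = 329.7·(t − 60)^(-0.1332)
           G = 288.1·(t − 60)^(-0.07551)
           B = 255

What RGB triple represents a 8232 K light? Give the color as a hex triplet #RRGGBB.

#DAE4FF

t = 8232/100 = 82.32; the t > 66 branch applies.
R = 329.7·(82.32 − 60)^(-0.1332) = 329.7·22.32^(-0.1332) = 329.7·0.66123 = 218.008.
G = 288.1·(82.32 − 60)^(-0.07551) = 288.1·22.32^(-0.07551) = 288.1·0.79097 = 227.879.
B = 255 by definition for t > 66.
Rounded: (218, 228, 255).
In hex: #DAE4FF.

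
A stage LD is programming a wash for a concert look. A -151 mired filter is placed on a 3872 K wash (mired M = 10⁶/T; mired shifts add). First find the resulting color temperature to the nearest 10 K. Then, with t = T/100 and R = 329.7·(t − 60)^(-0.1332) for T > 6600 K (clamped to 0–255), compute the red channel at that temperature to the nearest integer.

207

M_in = 10⁶/3872 = 258.26; M_out = 258.26 + (-151) = 107.26.
T_out = 10⁶/107.26 = 9322.8 K → 9320 K; t = 93.2.
R = 329.7·(93.2 − 60)^(-0.1332) = 329.7·33.2^(-0.1332) = 329.7·0.62717 = 206.778.
Rounded: 207.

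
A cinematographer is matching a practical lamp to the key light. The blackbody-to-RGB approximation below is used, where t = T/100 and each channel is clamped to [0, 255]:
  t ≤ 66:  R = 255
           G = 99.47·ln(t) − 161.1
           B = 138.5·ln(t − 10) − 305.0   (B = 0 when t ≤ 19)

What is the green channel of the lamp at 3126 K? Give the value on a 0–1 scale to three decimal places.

0.711

t = 3126/100 = 31.26; the t ≤ 66 branch applies.
G = 99.47·ln 31.26 − 161.1 = 99.47·3.4423 − 161.1 = 181.309.
On a 0–1 scale: 181.309/255 = 0.7110 → 0.711.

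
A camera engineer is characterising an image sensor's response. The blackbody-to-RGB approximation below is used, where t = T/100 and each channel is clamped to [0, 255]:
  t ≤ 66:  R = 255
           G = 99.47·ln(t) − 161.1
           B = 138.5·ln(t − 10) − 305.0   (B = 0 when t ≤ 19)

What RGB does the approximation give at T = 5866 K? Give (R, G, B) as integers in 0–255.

(255, 244, 233)

t = 5866/100 = 58.66; the t ≤ 66 branch applies.
R = 255 by definition for t ≤ 66.
G = 99.47·ln 58.66 − 161.1 = 99.47·4.0718 − 161.1 = 243.918.
B = 138.5·ln(58.66 − 10) − 305.0 = 138.5·ln 48.66 − 305.0 = 138.5·3.8849 − 305.0 = 233.053.
Rounded: (255, 244, 233).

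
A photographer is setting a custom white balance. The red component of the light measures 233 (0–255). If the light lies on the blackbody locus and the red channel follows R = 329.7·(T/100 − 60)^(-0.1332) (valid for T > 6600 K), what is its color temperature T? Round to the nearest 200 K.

(t − 60)^(-0.1332) = 233/329.7 = 0.70670.
t − 60 = 0.70670^(1/-0.1332) = 0.70670^(-7.508) = 13.547, so t = 73.547.
T = 100·t = 7355 K → 7400 K to the nearest 200 K.

7400 K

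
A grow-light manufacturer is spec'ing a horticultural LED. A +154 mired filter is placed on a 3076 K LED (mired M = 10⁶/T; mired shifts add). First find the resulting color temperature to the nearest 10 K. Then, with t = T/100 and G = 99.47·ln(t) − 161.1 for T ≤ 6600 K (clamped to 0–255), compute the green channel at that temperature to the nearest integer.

141

M_in = 10⁶/3076 = 325.10; M_out = 325.10 + (+154) = 479.10.
T_out = 10⁶/479.10 = 2087.3 K → 2090 K; t = 20.9.
G = 99.47·ln 20.9 − 161.1 = 99.47·3.0397 − 161.1 = 141.264.
Rounded: 141.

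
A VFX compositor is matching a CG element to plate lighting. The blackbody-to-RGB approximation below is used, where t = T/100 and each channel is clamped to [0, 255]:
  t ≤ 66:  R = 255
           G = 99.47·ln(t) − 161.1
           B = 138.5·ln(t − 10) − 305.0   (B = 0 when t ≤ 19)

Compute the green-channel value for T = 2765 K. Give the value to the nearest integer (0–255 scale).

169

t = 2765/100 = 27.65; the t ≤ 66 branch applies.
G = 99.47·ln 27.65 − 161.1 = 99.47·3.3196 − 161.1 = 169.103.
Rounded: 169.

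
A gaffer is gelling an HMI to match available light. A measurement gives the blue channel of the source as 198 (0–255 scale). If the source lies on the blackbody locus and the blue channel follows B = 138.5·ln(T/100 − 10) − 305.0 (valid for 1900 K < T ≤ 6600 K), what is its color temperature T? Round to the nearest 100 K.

ln(t − 10) = (198 + 305.0) / 138.5 = 3.6318.
t − 10 = e^3.6318 = 37.780, so t = 47.780.
T = 100·t = 4778 K → 4800 K to the nearest 100 K.

4800 K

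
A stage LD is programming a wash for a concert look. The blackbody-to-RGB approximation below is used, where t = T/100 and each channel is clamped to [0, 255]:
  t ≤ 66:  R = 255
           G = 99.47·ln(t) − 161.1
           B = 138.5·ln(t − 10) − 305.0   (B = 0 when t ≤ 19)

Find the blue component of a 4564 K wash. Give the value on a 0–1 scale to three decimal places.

0.745

t = 4564/100 = 45.64; the t ≤ 66 branch applies.
B = 138.5·ln(45.64 − 10) − 305.0 = 138.5·ln 35.64 − 305.0 = 138.5·3.5735 − 305.0 = 189.925.
On a 0–1 scale: 189.925/255 = 0.7448 → 0.745.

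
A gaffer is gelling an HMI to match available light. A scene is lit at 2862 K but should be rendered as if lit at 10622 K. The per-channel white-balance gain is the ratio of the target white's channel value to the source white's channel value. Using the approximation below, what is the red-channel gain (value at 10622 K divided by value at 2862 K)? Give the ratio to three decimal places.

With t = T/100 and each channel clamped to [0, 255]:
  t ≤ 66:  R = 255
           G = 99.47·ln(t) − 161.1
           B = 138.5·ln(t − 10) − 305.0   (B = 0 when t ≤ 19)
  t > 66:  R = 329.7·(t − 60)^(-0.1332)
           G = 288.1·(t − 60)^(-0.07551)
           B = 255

At 2862 K (t = 28.62):
  R = 255 by definition for t ≤ 66.
At 10622 K (t = 106.22):
  R = 329.7·(106.22 − 60)^(-0.1332) = 329.7·46.22^(-0.1332) = 329.7·0.60013 = 197.863.
Gain = 197.863 / 255.000 = 0.7759 → 0.776.

0.776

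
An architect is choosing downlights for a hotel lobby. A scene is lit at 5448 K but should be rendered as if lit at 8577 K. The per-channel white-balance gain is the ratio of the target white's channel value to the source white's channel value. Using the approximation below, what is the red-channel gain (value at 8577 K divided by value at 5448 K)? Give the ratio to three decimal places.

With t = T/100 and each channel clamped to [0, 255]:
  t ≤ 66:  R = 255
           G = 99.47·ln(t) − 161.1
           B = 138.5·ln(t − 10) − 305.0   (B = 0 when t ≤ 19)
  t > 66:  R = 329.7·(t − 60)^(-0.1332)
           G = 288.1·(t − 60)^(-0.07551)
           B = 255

0.839

At 5448 K (t = 54.48):
  R = 255 by definition for t ≤ 66.
At 8577 K (t = 85.77):
  R = 329.7·(85.77 − 60)^(-0.1332) = 329.7·25.77^(-0.1332) = 329.7·0.64869 = 213.874.
Gain = 213.874 / 255.000 = 0.8387 → 0.839.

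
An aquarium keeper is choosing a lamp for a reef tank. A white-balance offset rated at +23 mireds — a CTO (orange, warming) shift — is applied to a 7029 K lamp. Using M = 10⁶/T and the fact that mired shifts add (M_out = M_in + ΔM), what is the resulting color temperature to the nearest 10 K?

6050 K

M_in = 10⁶/7029 = 142.27 mireds.
M_out = 142.27 + (+23) = 165.27 mireds.
T_out = 10⁶/165.27 = 6050.8 K → 6050 K.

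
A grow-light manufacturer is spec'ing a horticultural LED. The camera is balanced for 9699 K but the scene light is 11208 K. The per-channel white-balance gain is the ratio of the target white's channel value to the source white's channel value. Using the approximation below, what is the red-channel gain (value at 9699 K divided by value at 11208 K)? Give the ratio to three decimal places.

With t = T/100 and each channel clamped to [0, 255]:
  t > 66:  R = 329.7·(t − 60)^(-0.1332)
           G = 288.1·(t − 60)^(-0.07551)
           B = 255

1.047

At 11208 K (t = 112.08):
  R = 329.7·(112.08 − 60)^(-0.1332) = 329.7·52.08^(-0.1332) = 329.7·0.59066 = 194.741.
At 9699 K (t = 96.99):
  R = 329.7·(96.99 − 60)^(-0.1332) = 329.7·36.99^(-0.1332) = 329.7·0.61820 = 203.822.
Gain = 203.822 / 194.741 = 1.0466 → 1.047.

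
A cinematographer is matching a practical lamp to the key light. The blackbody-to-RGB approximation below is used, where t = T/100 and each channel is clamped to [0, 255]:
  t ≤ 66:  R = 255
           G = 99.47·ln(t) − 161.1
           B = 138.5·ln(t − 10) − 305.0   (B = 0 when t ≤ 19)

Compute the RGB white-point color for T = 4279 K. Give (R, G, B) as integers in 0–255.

(255, 213, 178)

t = 4279/100 = 42.79; the t ≤ 66 branch applies.
R = 255 by definition for t ≤ 66.
G = 99.47·ln 42.79 − 161.1 = 99.47·3.7563 − 161.1 = 212.540.
B = 138.5·ln(42.79 − 10) − 305.0 = 138.5·ln 32.79 − 305.0 = 138.5·3.4901 − 305.0 = 178.382.
Rounded: (255, 213, 178).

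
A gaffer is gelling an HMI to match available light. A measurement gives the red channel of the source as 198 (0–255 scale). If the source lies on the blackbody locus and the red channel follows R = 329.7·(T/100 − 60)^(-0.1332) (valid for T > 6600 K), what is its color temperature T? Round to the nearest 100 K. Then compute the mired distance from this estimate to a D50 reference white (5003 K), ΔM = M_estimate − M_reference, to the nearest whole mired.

(t − 60)^(-0.1332) = 198/329.7 = 0.60055.
t − 60 = 0.60055^(1/-0.1332) = 0.60055^(-7.508) = 45.980, so t = 105.980.
T = 100·t = 10598 K → 10600 K to the nearest 100 K.
M_estimate = 10⁶/10600 = 94.34; M_reference = 10⁶/5003 = 199.88.
ΔM = 94.34 − 199.88 = -105.54 → -106 mireds.

-106 mireds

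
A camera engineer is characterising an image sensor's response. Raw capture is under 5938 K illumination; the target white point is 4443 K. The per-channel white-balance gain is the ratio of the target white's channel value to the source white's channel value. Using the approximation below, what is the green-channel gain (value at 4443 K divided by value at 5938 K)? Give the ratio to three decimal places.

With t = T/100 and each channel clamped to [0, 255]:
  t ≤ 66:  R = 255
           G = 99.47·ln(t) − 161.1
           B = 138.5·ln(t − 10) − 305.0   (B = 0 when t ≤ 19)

At 5938 K (t = 59.38):
  G = 99.47·ln 59.38 − 161.1 = 99.47·4.0840 − 161.1 = 245.131.
At 4443 K (t = 44.43):
  G = 99.47·ln 44.43 − 161.1 = 99.47·3.7939 − 161.1 = 216.281.
Gain = 216.281 / 245.131 = 0.8823 → 0.882.

0.882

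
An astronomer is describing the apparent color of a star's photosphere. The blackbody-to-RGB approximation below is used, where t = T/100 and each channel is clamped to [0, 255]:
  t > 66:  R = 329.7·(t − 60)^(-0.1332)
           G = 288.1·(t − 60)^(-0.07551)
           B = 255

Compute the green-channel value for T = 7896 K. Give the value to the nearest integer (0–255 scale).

231

t = 7896/100 = 78.96; the t > 66 branch applies.
G = 288.1·(78.96 − 60)^(-0.07551) = 288.1·18.96^(-0.07551) = 288.1·0.80077 = 230.703.
Rounded: 231.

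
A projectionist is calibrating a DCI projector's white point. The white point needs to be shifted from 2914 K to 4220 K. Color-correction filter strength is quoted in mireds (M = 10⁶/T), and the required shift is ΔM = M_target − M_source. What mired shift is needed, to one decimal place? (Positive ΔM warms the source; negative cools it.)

-106.2 mireds

M_source = 10⁶/2914 = 343.171; M_target = 10⁶/4220 = 236.967.
ΔM = 236.967 − 343.171 = -106.204 → -106.2 mireds, a cooling shift.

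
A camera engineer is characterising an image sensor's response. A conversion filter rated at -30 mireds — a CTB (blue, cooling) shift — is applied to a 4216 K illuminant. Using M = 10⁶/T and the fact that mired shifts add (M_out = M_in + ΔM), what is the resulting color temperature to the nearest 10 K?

4830 K

M_in = 10⁶/4216 = 237.19 mireds.
M_out = 237.19 + (-30) = 207.19 mireds.
T_out = 10⁶/207.19 = 4826.4 K → 4830 K.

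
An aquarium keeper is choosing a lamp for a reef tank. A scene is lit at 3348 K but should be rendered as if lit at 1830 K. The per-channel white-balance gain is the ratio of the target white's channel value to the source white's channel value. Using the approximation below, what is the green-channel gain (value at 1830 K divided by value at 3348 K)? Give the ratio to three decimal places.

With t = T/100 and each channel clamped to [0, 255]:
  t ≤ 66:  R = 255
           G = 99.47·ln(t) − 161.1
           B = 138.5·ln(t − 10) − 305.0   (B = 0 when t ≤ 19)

0.681

At 3348 K (t = 33.48):
  G = 99.47·ln 33.48 − 161.1 = 99.47·3.5109 − 161.1 = 188.134.
At 1830 K (t = 18.3):
  G = 99.47·ln 18.3 − 161.1 = 99.47·2.9069 − 161.1 = 128.049.
Gain = 128.049 / 188.134 = 0.6806 → 0.681.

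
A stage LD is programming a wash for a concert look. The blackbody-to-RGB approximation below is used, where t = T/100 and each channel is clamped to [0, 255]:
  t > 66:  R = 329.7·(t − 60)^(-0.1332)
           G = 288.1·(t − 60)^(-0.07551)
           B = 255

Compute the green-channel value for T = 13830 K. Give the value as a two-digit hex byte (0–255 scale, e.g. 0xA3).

t = 13830/100 = 138.3; the t > 66 branch applies.
G = 288.1·(138.3 − 60)^(-0.07551) = 288.1·78.3^(-0.07551) = 288.1·0.71945 = 207.274.
Rounded: 207; in hex, 0xCF.

0xCF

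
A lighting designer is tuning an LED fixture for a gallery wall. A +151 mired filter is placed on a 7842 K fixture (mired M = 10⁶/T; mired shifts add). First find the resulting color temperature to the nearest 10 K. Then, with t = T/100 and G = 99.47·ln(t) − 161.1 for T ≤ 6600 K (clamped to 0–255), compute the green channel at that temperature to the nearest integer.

M_in = 10⁶/7842 = 127.52; M_out = 127.52 + (+151) = 278.52.
T_out = 10⁶/278.52 = 3590.4 K → 3590 K; t = 35.9.
G = 99.47·ln 35.9 − 161.1 = 99.47·3.5807 − 161.1 = 195.076.
Rounded: 195.

195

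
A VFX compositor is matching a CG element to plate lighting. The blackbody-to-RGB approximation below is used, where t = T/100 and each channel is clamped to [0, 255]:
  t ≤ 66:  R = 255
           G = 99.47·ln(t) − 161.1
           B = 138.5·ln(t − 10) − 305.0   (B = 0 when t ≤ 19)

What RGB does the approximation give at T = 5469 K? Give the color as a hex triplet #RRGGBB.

#FFEDDD

t = 5469/100 = 54.69; the t ≤ 66 branch applies.
R = 255 by definition for t ≤ 66.
G = 99.47·ln 54.69 − 161.1 = 99.47·4.0017 − 161.1 = 236.947.
B = 138.5·ln(54.69 − 10) − 305.0 = 138.5·ln 44.69 − 305.0 = 138.5·3.7997 − 305.0 = 221.265.
Rounded: (255, 237, 221).
In hex: #FFEDDD.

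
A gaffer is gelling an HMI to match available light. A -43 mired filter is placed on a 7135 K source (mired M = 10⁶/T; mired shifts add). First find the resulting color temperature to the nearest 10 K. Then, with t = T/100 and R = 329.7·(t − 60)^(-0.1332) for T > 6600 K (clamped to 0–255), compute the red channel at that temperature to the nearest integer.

200

M_in = 10⁶/7135 = 140.15; M_out = 140.15 + (-43) = 97.15.
T_out = 10⁶/97.15 = 10292.9 K → 10290 K; t = 102.9.
R = 329.7·(102.9 − 60)^(-0.1332) = 329.7·42.9^(-0.1332) = 329.7·0.60612 = 199.837.
Rounded: 200.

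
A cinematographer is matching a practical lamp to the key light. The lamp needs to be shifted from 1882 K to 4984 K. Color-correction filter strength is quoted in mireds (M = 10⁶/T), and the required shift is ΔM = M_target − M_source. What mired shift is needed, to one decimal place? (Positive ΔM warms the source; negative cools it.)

M_source = 10⁶/1882 = 531.350; M_target = 10⁶/4984 = 200.642.
ΔM = 200.642 − 531.350 = -330.708 → -330.7 mireds, a cooling shift.

-330.7 mireds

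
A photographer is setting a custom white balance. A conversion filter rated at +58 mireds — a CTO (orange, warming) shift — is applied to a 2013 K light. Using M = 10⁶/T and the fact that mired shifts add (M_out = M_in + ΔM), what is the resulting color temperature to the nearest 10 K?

1800 K

M_in = 10⁶/2013 = 496.77 mireds.
M_out = 496.77 + (+58) = 554.77 mireds.
T_out = 10⁶/554.77 = 1802.5 K → 1800 K.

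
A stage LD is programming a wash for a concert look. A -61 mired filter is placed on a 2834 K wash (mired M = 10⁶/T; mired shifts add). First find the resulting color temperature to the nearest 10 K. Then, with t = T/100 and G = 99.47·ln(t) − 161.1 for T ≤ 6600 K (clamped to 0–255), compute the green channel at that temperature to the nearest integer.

M_in = 10⁶/2834 = 352.86; M_out = 352.86 + (-61) = 291.86.
T_out = 10⁶/291.86 = 3426.3 K → 3430 K; t = 34.3.
G = 99.47·ln 34.3 − 161.1 = 99.47·3.5351 − 161.1 = 190.541.
Rounded: 191.

191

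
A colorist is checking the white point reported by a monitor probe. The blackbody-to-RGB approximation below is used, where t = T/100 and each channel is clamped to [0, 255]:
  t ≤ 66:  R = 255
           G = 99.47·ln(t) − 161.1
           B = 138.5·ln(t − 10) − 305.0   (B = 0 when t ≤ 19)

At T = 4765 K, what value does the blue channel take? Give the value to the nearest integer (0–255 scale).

198

t = 4765/100 = 47.65; the t ≤ 66 branch applies.
B = 138.5·ln(47.65 − 10) − 305.0 = 138.5·ln 37.65 − 305.0 = 138.5·3.6283 − 305.0 = 197.524.
Rounded: 198.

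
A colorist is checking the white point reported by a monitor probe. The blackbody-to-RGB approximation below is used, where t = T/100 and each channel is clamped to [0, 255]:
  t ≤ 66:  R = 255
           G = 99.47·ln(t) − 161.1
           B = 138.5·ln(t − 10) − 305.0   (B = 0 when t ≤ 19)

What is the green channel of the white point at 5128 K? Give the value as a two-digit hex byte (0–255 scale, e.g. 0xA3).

t = 5128/100 = 51.28; the t ≤ 66 branch applies.
G = 99.47·ln 51.28 − 161.1 = 99.47·3.9373 − 161.1 = 230.543.
Rounded: 231; in hex, 0xE7.

0xE7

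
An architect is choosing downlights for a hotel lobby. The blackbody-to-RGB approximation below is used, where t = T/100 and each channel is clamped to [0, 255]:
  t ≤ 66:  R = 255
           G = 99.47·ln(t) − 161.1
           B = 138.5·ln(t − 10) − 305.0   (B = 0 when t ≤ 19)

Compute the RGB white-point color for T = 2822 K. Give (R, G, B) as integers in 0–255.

(255, 171, 97)

t = 2822/100 = 28.22; the t ≤ 66 branch applies.
R = 255 by definition for t ≤ 66.
G = 99.47·ln 28.22 − 161.1 = 99.47·3.3400 − 161.1 = 171.133.
B = 138.5·ln(28.22 − 10) − 305.0 = 138.5·ln 18.22 − 305.0 = 138.5·2.9025 − 305.0 = 96.999.
Rounded: (255, 171, 97).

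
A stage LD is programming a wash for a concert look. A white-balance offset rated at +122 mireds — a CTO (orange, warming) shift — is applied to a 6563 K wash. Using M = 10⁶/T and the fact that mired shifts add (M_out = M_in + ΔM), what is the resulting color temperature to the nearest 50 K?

3650 K

M_in = 10⁶/6563 = 152.37 mireds.
M_out = 152.37 + (+122) = 274.37 mireds.
T_out = 10⁶/274.37 = 3644.7 K → 3650 K.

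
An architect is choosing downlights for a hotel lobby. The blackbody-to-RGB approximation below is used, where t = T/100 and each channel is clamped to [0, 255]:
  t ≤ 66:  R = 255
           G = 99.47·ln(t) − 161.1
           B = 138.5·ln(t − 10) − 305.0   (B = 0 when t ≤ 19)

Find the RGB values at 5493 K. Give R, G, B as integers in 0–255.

t = 5493/100 = 54.93; the t ≤ 66 branch applies.
R = 255 by definition for t ≤ 66.
G = 99.47·ln 54.93 − 161.1 = 99.47·4.0061 − 161.1 = 237.383.
B = 138.5·ln(54.93 − 10) − 305.0 = 138.5·ln 44.93 − 305.0 = 138.5·3.8051 − 305.0 = 222.007.
Rounded: (255, 237, 222).

R=255, G=237, B=222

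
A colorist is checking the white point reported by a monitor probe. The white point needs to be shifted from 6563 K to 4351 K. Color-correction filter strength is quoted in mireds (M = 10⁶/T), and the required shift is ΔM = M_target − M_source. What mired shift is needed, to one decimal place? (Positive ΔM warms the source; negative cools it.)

+77.5 mireds

M_source = 10⁶/6563 = 152.369; M_target = 10⁶/4351 = 229.832.
ΔM = 229.832 − 152.369 = 77.463 → +77.5 mireds, a warming shift.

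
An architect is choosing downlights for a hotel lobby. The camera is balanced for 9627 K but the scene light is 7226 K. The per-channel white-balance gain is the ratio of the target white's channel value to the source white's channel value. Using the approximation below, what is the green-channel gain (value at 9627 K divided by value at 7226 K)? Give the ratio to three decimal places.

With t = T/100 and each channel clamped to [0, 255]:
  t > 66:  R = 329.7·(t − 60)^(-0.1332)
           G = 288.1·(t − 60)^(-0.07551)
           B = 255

At 7226 K (t = 72.26):
  G = 288.1·(72.26 − 60)^(-0.07551) = 288.1·12.26^(-0.07551) = 288.1·0.82758 = 238.425.
At 9627 K (t = 96.27):
  G = 288.1·(96.27 − 60)^(-0.07551) = 288.1·36.27^(-0.07551) = 288.1·0.76250 = 219.676.
Gain = 219.676 / 238.425 = 0.9214 → 0.921.

0.921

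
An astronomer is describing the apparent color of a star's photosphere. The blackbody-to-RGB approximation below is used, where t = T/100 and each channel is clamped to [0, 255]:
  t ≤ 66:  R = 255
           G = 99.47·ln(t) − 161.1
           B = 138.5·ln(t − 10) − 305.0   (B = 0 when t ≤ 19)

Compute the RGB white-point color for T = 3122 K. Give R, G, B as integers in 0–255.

t = 3122/100 = 31.22; the t ≤ 66 branch applies.
R = 255 by definition for t ≤ 66.
G = 99.47·ln 31.22 − 161.1 = 99.47·3.4411 − 161.1 = 181.182.
B = 138.5·ln(31.22 − 10) − 305.0 = 138.5·ln 21.22 − 305.0 = 138.5·3.0549 − 305.0 = 118.110.
Rounded: (255, 181, 118).

R=255, G=181, B=118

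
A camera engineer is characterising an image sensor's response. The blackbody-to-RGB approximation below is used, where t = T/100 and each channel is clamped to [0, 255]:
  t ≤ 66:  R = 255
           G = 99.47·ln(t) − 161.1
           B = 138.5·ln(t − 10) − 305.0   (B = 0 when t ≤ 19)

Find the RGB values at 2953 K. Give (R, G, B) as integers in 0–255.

t = 2953/100 = 29.53; the t ≤ 66 branch applies.
R = 255 by definition for t ≤ 66.
G = 99.47·ln 29.53 − 161.1 = 99.47·3.3854 − 161.1 = 175.646.
B = 138.5·ln(29.53 − 10) − 305.0 = 138.5·ln 19.53 − 305.0 = 138.5·2.9720 − 305.0 = 106.615.
Rounded: (255, 176, 107).

(255, 176, 107)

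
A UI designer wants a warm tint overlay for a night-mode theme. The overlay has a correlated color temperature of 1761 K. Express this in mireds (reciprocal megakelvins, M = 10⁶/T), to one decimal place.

M = 10⁶ / 1761 = 567.859 → 567.9 mireds.

567.9 mireds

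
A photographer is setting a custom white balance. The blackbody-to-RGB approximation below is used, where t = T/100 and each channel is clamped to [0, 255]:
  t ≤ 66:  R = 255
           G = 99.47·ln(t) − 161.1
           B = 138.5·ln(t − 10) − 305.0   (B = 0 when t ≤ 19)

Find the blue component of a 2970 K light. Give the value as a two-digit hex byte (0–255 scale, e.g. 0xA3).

0x6C

t = 2970/100 = 29.7; the t ≤ 66 branch applies.
B = 138.5·ln(29.7 − 10) − 305.0 = 138.5·ln 19.7 − 305.0 = 138.5·2.9806 − 305.0 = 107.816.
Rounded: 108; in hex, 0x6C.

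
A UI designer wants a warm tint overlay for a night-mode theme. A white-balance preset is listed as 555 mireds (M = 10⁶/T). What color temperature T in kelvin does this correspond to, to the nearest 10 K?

1800 K

T = 10⁶ / 555 = 1801.80 K → 1800 K.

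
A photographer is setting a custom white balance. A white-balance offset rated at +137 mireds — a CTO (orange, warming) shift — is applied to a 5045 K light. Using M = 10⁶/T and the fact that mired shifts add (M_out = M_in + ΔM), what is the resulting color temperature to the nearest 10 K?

2980 K

M_in = 10⁶/5045 = 198.22 mireds.
M_out = 198.22 + (+137) = 335.22 mireds.
T_out = 10⁶/335.22 = 2983.2 K → 2980 K.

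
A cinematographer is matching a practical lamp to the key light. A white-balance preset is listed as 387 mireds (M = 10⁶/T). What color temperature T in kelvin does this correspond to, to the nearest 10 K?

2580 K

T = 10⁶ / 387 = 2583.98 K → 2580 K.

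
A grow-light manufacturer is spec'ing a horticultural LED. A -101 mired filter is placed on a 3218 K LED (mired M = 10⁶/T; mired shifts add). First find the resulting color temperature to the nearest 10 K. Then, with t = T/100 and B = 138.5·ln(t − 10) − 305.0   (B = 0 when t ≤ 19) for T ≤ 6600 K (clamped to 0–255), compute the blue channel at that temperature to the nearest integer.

198

M_in = 10⁶/3218 = 310.75; M_out = 310.75 + (-101) = 209.75.
T_out = 10⁶/209.75 = 4767.5 K → 4770 K; t = 47.7.
B = 138.5·ln(47.7 − 10) − 305.0 = 138.5·ln 37.7 − 305.0 = 138.5·3.6297 − 305.0 = 197.708.
Rounded: 198.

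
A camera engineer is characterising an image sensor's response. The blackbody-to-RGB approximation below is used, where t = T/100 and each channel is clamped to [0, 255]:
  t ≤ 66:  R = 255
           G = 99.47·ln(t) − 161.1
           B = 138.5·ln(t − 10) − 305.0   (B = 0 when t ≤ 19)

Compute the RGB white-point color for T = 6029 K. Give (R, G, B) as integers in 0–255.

(255, 247, 238)

t = 6029/100 = 60.29; the t ≤ 66 branch applies.
R = 255 by definition for t ≤ 66.
G = 99.47·ln 60.29 − 161.1 = 99.47·4.0992 − 161.1 = 246.644.
B = 138.5·ln(60.29 − 10) − 305.0 = 138.5·ln 50.29 − 305.0 = 138.5·3.9178 − 305.0 = 237.616.
Rounded: (255, 247, 238).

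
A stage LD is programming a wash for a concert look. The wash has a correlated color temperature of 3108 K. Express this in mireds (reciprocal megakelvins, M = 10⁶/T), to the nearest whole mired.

M = 10⁶ / 3108 = 321.750 → 322 mireds.

322 mireds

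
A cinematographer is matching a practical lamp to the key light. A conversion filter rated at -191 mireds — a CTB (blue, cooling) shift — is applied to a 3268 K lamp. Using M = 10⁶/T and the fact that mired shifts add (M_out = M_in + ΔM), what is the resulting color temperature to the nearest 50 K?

M_in = 10⁶/3268 = 306.00 mireds.
M_out = 306.00 + (-191) = 115.00 mireds.
T_out = 10⁶/115.00 = 8695.8 K → 8700 K.

8700 K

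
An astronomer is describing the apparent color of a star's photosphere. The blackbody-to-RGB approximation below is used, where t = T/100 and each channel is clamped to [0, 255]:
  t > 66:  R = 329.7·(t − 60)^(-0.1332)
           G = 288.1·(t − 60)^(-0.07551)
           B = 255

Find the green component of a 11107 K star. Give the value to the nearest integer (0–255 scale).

t = 11107/100 = 111.07; the t > 66 branch applies.
G = 288.1·(111.07 − 60)^(-0.07551) = 288.1·51.07^(-0.07551) = 288.1·0.74305 = 214.072.
Rounded: 214.

214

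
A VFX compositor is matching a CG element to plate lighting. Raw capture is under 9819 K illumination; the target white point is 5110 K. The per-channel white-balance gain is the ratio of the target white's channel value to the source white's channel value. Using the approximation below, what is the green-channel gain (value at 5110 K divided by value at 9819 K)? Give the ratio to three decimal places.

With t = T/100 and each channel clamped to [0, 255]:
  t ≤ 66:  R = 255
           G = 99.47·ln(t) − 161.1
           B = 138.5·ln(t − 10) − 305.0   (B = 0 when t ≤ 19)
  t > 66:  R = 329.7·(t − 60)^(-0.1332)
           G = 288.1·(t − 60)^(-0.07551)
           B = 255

At 9819 K (t = 98.19):
  G = 288.1·(98.19 − 60)^(-0.07551) = 288.1·38.19^(-0.07551) = 288.1·0.75953 = 218.822.
At 5110 K (t = 51.1):
  G = 99.47·ln 51.1 − 161.1 = 99.47·3.9338 − 161.1 = 230.194.
Gain = 230.194 / 218.822 = 1.0520 → 1.052.

1.052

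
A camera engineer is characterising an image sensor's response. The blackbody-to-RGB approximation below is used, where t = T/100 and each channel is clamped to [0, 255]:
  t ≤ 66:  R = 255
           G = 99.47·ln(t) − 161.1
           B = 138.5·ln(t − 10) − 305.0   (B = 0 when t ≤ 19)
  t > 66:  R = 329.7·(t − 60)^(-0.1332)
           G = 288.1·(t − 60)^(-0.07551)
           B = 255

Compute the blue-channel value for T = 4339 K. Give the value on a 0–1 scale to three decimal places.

0.709

t = 4339/100 = 43.39; the t ≤ 66 branch applies.
B = 138.5·ln(43.39 − 10) − 305.0 = 138.5·ln 33.39 − 305.0 = 138.5·3.5083 − 305.0 = 180.894.
On a 0–1 scale: 180.894/255 = 0.7094 → 0.709.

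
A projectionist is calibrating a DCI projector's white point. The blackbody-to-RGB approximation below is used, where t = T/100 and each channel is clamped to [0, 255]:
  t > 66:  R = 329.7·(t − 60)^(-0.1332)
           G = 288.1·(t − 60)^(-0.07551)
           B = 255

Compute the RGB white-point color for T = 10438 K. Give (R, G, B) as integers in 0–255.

t = 10438/100 = 104.38; the t > 66 branch applies.
R = 329.7·(104.38 − 60)^(-0.1332) = 329.7·44.38^(-0.1332) = 329.7·0.60339 = 198.936.
G = 288.1·(104.38 − 60)^(-0.07551) = 288.1·44.38^(-0.07551) = 288.1·0.75097 = 216.354.
B = 255 by definition for t > 66.
Rounded: (199, 216, 255).

(199, 216, 255)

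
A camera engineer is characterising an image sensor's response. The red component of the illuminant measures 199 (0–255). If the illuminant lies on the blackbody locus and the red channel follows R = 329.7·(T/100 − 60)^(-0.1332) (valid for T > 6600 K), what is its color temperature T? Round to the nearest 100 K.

(t − 60)^(-0.1332) = 199/329.7 = 0.60358.
t − 60 = 0.60358^(1/-0.1332) = 0.60358^(-7.508) = 44.273, so t = 104.273.
T = 100·t = 10427 K → 10400 K to the nearest 100 K.

10400 K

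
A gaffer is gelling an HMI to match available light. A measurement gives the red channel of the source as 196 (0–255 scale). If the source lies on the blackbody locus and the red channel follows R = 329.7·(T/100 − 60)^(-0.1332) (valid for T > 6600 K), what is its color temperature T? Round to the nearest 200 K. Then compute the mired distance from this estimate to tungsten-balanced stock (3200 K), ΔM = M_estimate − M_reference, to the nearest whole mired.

-222 mireds

(t − 60)^(-0.1332) = 196/329.7 = 0.59448.
t − 60 = 0.59448^(1/-0.1332) = 0.59448^(-7.508) = 49.621, so t = 109.621.
T = 100·t = 10962 K → 11000 K to the nearest 200 K.
M_estimate = 10⁶/11000 = 90.91; M_reference = 10⁶/3200 = 312.50.
ΔM = 90.91 − 312.50 = -221.59 → -222 mireds.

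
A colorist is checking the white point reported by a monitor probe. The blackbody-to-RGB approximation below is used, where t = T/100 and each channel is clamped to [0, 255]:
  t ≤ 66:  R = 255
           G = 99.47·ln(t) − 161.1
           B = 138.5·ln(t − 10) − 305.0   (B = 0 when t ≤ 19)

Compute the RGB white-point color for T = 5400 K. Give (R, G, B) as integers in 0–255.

(255, 236, 219)

t = 5400/100 = 54; the t ≤ 66 branch applies.
R = 255 by definition for t ≤ 66.
G = 99.47·ln 54 − 161.1 = 99.47·3.9890 − 161.1 = 235.684.
B = 138.5·ln(54 − 10) − 305.0 = 138.5·ln 44 − 305.0 = 138.5·3.7842 − 305.0 = 219.110.
Rounded: (255, 236, 219).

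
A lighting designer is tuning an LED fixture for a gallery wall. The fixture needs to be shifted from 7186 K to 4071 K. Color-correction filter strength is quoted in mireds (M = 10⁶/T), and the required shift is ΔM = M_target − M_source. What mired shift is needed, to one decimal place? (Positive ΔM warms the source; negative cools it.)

M_source = 10⁶/7186 = 139.159; M_target = 10⁶/4071 = 245.640.
ΔM = 245.640 − 139.159 = 106.480 → +106.5 mireds, a warming shift.

+106.5 mireds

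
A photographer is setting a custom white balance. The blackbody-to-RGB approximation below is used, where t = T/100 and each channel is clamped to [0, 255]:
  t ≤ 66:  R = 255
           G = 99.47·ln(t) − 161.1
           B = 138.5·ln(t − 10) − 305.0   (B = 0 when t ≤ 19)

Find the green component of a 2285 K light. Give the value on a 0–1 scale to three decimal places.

t = 2285/100 = 22.85; the t ≤ 66 branch applies.
G = 99.47·ln 22.85 − 161.1 = 99.47·3.1290 − 161.1 = 150.137.
On a 0–1 scale: 150.137/255 = 0.5888 → 0.589.

0.589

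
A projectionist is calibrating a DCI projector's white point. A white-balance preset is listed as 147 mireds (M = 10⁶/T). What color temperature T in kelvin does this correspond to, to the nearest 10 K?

T = 10⁶ / 147 = 6802.72 K → 6800 K.

6800 K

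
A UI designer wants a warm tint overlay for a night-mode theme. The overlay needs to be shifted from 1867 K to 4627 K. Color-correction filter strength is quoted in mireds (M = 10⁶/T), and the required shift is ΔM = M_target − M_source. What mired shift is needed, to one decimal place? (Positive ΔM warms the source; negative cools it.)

M_source = 10⁶/1867 = 535.619; M_target = 10⁶/4627 = 216.123.
ΔM = 216.123 − 535.619 = -319.496 → -319.5 mireds, a cooling shift.

-319.5 mireds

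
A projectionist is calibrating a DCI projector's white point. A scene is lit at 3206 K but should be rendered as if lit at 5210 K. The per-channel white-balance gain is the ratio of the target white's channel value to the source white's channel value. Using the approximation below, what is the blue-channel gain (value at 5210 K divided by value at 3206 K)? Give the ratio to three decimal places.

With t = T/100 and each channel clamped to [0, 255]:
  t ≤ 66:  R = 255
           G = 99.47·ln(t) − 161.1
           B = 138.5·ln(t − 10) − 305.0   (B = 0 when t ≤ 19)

At 3206 K (t = 32.06):
  B = 138.5·ln(32.06 − 10) − 305.0 = 138.5·ln 22.06 − 305.0 = 138.5·3.0938 − 305.0 = 123.487.
At 5210 K (t = 52.1):
  B = 138.5·ln(52.1 − 10) − 305.0 = 138.5·ln 42.1 − 305.0 = 138.5·3.7400 − 305.0 = 212.997.
Gain = 212.997 / 123.487 = 1.7249 → 1.725.

1.725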